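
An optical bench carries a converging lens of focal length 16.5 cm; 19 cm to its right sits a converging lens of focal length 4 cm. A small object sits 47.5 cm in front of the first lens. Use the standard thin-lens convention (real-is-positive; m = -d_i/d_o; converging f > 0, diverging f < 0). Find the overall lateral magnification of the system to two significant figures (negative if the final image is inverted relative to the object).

-0.21

Lens 1: 1/d_i1 = 1/f_1 - 1/d_o1 = 1/16.5 - 1/47.5 = 0.03955 cm^-1, so d_i1 = 25.282 cm.
m_1 = -(25.282)/47.5 = -0.5323.
Since 25.282 cm > 19 cm, the first image lies past the second lens and serves as a virtual object: d_o2 = L - d_i1 = -6.282 cm.
Lens 2: 1/d_i2 = 1/f_2 - 1/d_o2 = 1/4 - 1/(-6.282) = 0.40918 cm^-1, so d_i2 = 2.444 cm.
m_2 = -(2.444)/(-6.282) = 0.3890.
Overall magnification: m = m_1 m_2 = -0.2071.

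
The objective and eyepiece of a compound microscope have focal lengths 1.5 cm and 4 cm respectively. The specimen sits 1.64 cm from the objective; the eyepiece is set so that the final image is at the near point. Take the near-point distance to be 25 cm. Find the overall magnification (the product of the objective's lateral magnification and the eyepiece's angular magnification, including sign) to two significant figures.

-78

Objective: 1/d_i = 1/f_obj - 1/d_o = 1/1.5 - 1/1.64 = 0.05691 cm^-1, so d_i = 17.571 cm.
m_obj = -d_i/d_o = -17.571/1.64 = -10.714.
Eyepiece angular magnification (image at near point): M_eye = 1 + D/f_e = 1 + 25/4 = 7.250.
Overall M = m_obj x M_eye = (-10.714)(7.250) = -77.68.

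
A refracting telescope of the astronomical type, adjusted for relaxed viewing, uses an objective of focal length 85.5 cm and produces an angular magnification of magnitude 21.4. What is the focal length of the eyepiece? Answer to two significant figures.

4.0 cm

|M| = f_obj/f_eye, so f_eye = f_obj/|M| = 85.5/21.4 = 3.995 cm.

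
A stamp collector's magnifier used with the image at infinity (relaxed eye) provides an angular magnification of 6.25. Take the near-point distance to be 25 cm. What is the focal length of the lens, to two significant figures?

4.0 cm

For the image at infinity, M = D/f.
f = D/M = 25/6.25 = 4.000 cm.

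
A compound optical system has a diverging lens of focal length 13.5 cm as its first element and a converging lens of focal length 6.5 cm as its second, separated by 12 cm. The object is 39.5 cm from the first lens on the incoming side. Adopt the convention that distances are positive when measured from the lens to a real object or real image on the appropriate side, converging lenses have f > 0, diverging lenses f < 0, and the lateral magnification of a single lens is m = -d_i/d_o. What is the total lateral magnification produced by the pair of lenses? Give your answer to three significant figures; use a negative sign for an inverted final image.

First lens: d_i1 = 1/(1/(-13.5) - 1/39.5) = -10.061 cm.
m_1 = -(-10.061)/39.5 = 0.2547.
With d_i1 < 0 the first image is virtual and lies on the object side; the object distance for lens 2 is d_o2 = 12 - (-10.061) = 22.061 cm.
Second lens: d_i2 = 1/(1/6.5 - 1/(22.061)) = 9.215 cm.
m_2 = -(9.215)/(22.061) = -0.4177.
Overall magnification: m = m_1 m_2 = -0.1064.

-0.106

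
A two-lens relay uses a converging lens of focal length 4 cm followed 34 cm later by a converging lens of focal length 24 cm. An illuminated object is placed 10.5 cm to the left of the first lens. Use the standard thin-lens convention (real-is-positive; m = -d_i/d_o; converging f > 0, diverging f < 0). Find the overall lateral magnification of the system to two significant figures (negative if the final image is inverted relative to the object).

First lens: d_i1 = 1/(1/4 - 1/10.5) = 6.462 cm.
m_1 = -(6.462)/10.5 = -0.6154.
That image sits 27.538 cm in front of the second lens, so d_o2 = 27.538 cm.
Second lens: d_i2 = 1/(1/24 - 1/(27.538)) = 186.783 cm.
m_2 = -(186.783)/(27.538) = -6.7826.
Overall magnification: m = m_1 m_2 = 4.1739.

4.2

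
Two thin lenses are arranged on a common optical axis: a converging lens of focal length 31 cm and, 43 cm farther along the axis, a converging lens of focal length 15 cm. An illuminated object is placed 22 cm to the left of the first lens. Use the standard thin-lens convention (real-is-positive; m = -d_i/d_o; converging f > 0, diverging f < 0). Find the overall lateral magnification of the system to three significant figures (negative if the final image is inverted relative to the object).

-0.498

Lens 1: 1/d_i1 = 1/f_1 - 1/d_o1 = 1/31 - 1/22 = -0.01320 cm^-1, so d_i1 = -75.778 cm.
m_1 = -(-75.778)/22 = 3.4444.
The intermediate image is virtual, 75.778 cm to the left of lens 1, so d_o2 = L - d_i1 = 43 - (-75.778) = 118.778 cm.
Lens 2: 1/d_i2 = 1/f_2 - 1/d_o2 = 1/15 - 1/(118.778) = 0.05825 cm^-1, so d_i2 = 17.168 cm.
m_2 = -(17.168)/(118.778) = -0.1445.
The system's lateral magnification is m_1 m_2 = (3.4444)(-0.1445) = -0.4979.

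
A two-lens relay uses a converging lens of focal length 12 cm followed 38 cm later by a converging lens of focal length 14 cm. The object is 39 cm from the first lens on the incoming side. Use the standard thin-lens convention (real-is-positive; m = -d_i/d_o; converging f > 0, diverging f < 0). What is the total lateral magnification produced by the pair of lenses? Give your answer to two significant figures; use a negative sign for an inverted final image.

0.93

Lens 1: 1/d_i1 = 1/f_1 - 1/d_o1 = 1/12 - 1/39 = 0.05769 cm^-1, so d_i1 = 17.333 cm.
m_1 = -(17.333)/39 = -0.4444.
Object distance for lens 2: d_o2 = 38 - 17.333 = 20.667 cm.
Lens 2: 1/d_i2 = 1/f_2 - 1/d_o2 = 1/14 - 1/(20.667) = 0.02304 cm^-1, so d_i2 = 43.400 cm.
m_2 = -(43.400)/(20.667) = -2.1000.
The system's lateral magnification is m_1 m_2 = (-0.4444)(-2.1000) = 0.9333.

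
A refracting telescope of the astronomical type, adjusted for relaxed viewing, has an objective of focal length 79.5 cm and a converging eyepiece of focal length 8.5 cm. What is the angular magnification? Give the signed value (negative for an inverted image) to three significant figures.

M = -f_obj/f_eye = -79.5/(8.5) = -9.353.

-9.35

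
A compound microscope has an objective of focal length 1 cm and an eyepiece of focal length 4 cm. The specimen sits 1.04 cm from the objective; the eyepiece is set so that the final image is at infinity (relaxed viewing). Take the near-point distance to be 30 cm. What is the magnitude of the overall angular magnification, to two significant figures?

Objective: 1/d_i = 1/f_obj - 1/d_o = 1/1 - 1/1.04 = 0.03846 cm^-1, so d_i = 26.000 cm.
m_obj = -d_i/d_o = -26.000/1.04 = -25.000.
Eyepiece angular magnification (image at infinity): M_eye = D/f_e = 30/4 = 7.500.
Overall M = m_obj x M_eye = (-25.000)(7.500) = -187.50.
|M| = 187.50.

190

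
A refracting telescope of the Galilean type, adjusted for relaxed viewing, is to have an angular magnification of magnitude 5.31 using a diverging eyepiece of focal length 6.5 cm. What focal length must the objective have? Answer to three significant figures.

34.5 cm

|M| = f_obj/|f_eye|, so f_obj = |M| x |f_eye| = 5.31 x 6.5 = 34.515 cm.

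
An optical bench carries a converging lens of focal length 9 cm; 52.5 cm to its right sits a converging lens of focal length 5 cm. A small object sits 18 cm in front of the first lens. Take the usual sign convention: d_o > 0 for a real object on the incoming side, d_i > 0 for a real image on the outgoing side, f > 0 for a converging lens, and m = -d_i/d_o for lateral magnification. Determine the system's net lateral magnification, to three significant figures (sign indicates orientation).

First lens: d_i1 = 1/(1/9 - 1/18) = 18.000 cm.
m_1 = -(18.000)/18 = -1.0000.
Object distance for lens 2: d_o2 = 52.5 - 18.000 = 34.500 cm.
Second lens: d_i2 = 1/(1/5 - 1/(34.500)) = 5.847 cm.
m_2 = -(5.847)/(34.500) = -0.1695.
The system's lateral magnification is m_1 m_2 = (-1.0000)(-0.1695) = 0.1695.

0.169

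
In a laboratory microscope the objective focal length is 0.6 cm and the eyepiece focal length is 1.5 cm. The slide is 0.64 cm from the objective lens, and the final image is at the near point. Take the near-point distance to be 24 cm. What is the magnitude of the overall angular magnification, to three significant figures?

Objective: 1/d_i = 1/f_obj - 1/d_o = 1/0.6 - 1/0.64 = 0.10417 cm^-1, so d_i = 9.600 cm.
m_obj = -d_i/d_o = -9.600/0.64 = -15.000.
Eyepiece angular magnification (image at near point): M_eye = 1 + D/f_e = 1 + 24/1.5 = 17.000.
Overall M = m_obj x M_eye = (-15.000)(17.000) = -255.00.
|M| = 255.00.

255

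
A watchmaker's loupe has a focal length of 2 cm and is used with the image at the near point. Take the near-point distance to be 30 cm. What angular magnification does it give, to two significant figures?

M = 1 + D/f = 1 + 30/2 = 16.000.

16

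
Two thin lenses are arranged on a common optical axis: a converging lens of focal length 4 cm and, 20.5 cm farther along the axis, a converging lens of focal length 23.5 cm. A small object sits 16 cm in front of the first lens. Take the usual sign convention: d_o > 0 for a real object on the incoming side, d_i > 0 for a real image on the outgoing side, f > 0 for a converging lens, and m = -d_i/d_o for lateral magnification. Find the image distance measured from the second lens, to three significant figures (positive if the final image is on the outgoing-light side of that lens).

-42.8 cm

First lens: d_i1 = 1/(1/4 - 1/16) = 5.333 cm.
The intermediate image is 5.333 cm to the right of lens 1, so d_o2 = L - d_i1 = 20.5 - 5.333 = 15.167 cm.
Second lens: d_i2 = 1/(1/23.5 - 1/(15.167)) = -42.770 cm.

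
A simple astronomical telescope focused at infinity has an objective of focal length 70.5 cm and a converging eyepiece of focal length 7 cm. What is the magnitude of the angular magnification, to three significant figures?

|M| = f_obj/|f_eye| = 70.5/7 = 10.071.

10.1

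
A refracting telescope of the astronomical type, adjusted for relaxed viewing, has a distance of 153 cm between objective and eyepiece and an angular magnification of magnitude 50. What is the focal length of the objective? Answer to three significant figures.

150 cm

In normal adjustment the tube length equals f_obj + f_eye and |M| = f_obj/f_eye.
So f_obj = 50 f_eye and 50 f_eye + f_eye = 153 cm, giving f_eye = 153/51 = 3.000 cm and f_obj = 150.000 cm.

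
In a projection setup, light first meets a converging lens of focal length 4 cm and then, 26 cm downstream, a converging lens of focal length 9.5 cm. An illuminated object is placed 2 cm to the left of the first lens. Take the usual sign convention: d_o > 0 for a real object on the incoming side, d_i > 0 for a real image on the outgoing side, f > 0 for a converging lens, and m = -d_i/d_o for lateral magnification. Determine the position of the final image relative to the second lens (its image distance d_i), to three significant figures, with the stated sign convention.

13.9 cm

First lens: d_i1 = 1/(1/4 - 1/2) = -4.000 cm.
The intermediate image is virtual, 4.000 cm to the left of lens 1, so d_o2 = L - d_i1 = 26 - (-4.000) = 30.000 cm.
Second lens: d_i2 = 1/(1/9.5 - 1/(30.000)) = 13.902 cm.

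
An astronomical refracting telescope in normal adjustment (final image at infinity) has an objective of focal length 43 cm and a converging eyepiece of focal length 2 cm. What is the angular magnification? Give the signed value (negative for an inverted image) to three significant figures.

-21.5

M = -f_obj/f_eye = -43/(2) = -21.500.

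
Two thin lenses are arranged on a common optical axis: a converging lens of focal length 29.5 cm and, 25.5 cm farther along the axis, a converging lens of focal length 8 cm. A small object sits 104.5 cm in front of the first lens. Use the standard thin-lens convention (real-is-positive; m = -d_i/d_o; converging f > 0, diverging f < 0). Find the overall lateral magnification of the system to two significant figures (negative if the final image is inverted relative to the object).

First lens: d_i1 = 1/(1/29.5 - 1/104.5) = 41.103 cm.
m_1 = -(41.103)/104.5 = -0.3933.
This image would form 41.103 cm past lens 1, i.e. 15.603 cm beyond lens 2, so it is a virtual object for lens 2: d_o2 = 25.5 - 41.103 = -15.603 cm.
Second lens: d_i2 = 1/(1/8 - 1/(-15.603)) = 5.289 cm.
m_2 = -(5.289)/(-15.603) = 0.3389.
Overall magnification: m = m_1 m_2 = -0.1333.

-0.13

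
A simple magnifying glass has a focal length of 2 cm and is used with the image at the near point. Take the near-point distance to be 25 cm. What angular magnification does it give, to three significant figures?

M = 1 + D/f = 1 + 25/2 = 13.500.

13.5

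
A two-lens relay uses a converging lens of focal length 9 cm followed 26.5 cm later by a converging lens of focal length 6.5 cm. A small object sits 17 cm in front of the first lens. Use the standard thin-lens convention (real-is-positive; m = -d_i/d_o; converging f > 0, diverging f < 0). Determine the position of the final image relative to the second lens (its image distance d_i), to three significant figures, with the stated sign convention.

54.8 cm

Lens 1: 1/d_i1 = 1/f_1 - 1/d_o1 = 1/9 - 1/17 = 0.05229 cm^-1, so d_i1 = 19.125 cm.
The intermediate image is 19.125 cm to the right of lens 1, so d_o2 = L - d_i1 = 26.5 - 19.125 = 7.375 cm.
Lens 2: 1/d_i2 = 1/f_2 - 1/d_o2 = 1/6.5 - 1/(7.375) = 0.01825 cm^-1, so d_i2 = 54.786 cm.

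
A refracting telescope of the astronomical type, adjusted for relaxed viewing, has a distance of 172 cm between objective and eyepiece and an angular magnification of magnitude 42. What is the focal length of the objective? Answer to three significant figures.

In normal adjustment the tube length equals f_obj + f_eye and |M| = f_obj/f_eye.
So f_obj = 42 f_eye and 42 f_eye + f_eye = 172 cm, giving f_eye = 172/43 = 4.000 cm and f_obj = 168.000 cm.

168 cm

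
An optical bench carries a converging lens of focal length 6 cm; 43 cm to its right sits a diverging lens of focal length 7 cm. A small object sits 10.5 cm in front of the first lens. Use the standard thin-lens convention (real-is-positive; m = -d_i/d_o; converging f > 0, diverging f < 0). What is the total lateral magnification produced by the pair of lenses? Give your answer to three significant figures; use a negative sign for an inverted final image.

First lens: d_i1 = 1/(1/6 - 1/10.5) = 14.000 cm.
m_1 = -(14.000)/10.5 = -1.3333.
That image sits 29.000 cm in front of the second lens, so d_o2 = 29.000 cm.
Second lens: d_i2 = 1/(1/(-7) - 1/(29.000)) = -5.639 cm.
m_2 = -(-5.639)/(29.000) = 0.1944.
Total m = m_1 x m_2 = (-1.3333)(0.1944) = -0.2593.

-0.259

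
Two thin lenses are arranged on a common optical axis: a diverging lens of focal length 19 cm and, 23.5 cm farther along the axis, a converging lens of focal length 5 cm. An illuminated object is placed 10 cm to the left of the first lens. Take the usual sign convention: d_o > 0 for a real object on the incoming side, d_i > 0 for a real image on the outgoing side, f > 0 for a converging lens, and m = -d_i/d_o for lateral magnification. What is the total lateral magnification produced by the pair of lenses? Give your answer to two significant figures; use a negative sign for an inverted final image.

First lens: d_i1 = 1/(1/(-19) - 1/10) = -6.552 cm.
m_1 = -(-6.552)/10 = 0.6552.
The intermediate image is virtual, 6.552 cm to the left of lens 1, so d_o2 = L - d_i1 = 23.5 - (-6.552) = 30.052 cm.
Second lens: d_i2 = 1/(1/5 - 1/(30.052)) = 5.998 cm.
m_2 = -(5.998)/(30.052) = -0.1996.
Overall magnification: m = m_1 m_2 = -0.1308.

-0.13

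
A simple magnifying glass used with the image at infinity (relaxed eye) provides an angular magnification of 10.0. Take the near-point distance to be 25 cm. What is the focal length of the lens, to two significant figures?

2.5 cm

For the image at infinity, M = D/f.
f = D/M = 25/10.0 = 2.500 cm.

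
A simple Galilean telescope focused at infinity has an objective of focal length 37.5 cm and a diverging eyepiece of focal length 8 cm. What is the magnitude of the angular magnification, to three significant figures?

4.69

|M| = f_obj/|f_eye| = 37.5/8 = 4.688.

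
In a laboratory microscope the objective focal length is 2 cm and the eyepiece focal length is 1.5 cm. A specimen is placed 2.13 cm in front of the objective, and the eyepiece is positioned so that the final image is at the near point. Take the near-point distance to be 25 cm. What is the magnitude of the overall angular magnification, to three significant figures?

272

Objective: 1/d_i = 1/f_obj - 1/d_o = 1/2 - 1/2.13 = 0.03052 cm^-1, so d_i = 32.769 cm.
m_obj = -d_i/d_o = -32.769/2.13 = -15.385.
Eyepiece angular magnification (image at near point): M_eye = 1 + D/f_e = 1 + 25/1.5 = 17.667.
Overall M = m_obj x M_eye = (-15.385)(17.667) = -271.79.
|M| = 271.79.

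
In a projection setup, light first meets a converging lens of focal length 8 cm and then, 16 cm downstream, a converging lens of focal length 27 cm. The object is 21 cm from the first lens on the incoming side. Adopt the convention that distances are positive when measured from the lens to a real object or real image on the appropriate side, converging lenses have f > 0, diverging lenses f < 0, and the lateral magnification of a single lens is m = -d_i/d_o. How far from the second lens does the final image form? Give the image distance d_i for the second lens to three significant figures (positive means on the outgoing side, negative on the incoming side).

Lens 1: 1/d_i1 = 1/f_1 - 1/d_o1 = 1/8 - 1/21 = 0.07738 cm^-1, so d_i1 = 12.923 cm.
Object distance for lens 2: d_o2 = 16 - 12.923 = 3.077 cm.
Lens 2: 1/d_i2 = 1/f_2 - 1/d_o2 = 1/27 - 1/(3.077) = -0.28796 cm^-1, so d_i2 = -3.473 cm.

-3.47 cm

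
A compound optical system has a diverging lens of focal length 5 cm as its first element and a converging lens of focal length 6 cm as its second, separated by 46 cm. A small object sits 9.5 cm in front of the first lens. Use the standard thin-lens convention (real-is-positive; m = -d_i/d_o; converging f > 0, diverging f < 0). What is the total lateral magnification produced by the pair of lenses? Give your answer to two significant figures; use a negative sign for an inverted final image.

-0.048

Applying the thin-lens equation to the first lens, 1/(-5) = 1/9.5 + 1/d_i1, which gives d_i1 = -3.276 cm.
Its lateral magnification is m_1 = -d_i1/d_o1 = -(-3.276)/9.5 = 0.3448.
With d_i1 < 0 the first image is virtual and lies on the object side; the object distance for lens 2 is d_o2 = 46 - (-3.276) = 49.276 cm.
Applying the thin-lens equation again with f_2 = 6 cm and d_o2 = 49.276 cm gives d_i2 = 6.832 cm.
m_2 = -(6.832)/(49.276) = -0.1386.
The system's lateral magnification is m_1 m_2 = (0.3448)(-0.1386) = -0.0478.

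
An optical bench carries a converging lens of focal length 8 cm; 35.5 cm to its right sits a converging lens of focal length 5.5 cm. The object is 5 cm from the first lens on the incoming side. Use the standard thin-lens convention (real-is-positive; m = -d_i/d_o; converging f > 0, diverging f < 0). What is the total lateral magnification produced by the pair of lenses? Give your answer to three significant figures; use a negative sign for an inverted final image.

Applying the thin-lens equation to the first lens, 1/8 = 1/5 + 1/d_i1, which gives d_i1 = -13.333 cm.
Its lateral magnification is m_1 = -d_i1/d_o1 = -(-13.333)/5 = 2.6667.
The intermediate image is virtual, 13.333 cm to the left of lens 1, so d_o2 = L - d_i1 = 35.5 - (-13.333) = 48.833 cm.
Applying the thin-lens equation again with f_2 = 5.5 cm and d_o2 = 48.833 cm gives d_i2 = 6.198 cm.
m_2 = -(6.198)/(48.833) = -0.1269.
The system's lateral magnification is m_1 m_2 = (2.6667)(-0.1269) = -0.3385.

-0.338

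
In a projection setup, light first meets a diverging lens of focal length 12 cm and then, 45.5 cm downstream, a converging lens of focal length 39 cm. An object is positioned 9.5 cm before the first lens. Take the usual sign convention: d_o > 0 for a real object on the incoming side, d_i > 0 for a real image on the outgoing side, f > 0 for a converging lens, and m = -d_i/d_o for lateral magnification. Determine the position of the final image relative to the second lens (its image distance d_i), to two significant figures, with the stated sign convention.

First lens: d_i1 = 1/(1/(-12) - 1/9.5) = -5.302 cm.
With d_i1 < 0 the first image is virtual and lies on the object side; the object distance for lens 2 is d_o2 = 45.5 - (-5.302) = 50.802 cm.
Second lens: d_i2 = 1/(1/39 - 1/(50.802)) = 167.873 cm.

170 cm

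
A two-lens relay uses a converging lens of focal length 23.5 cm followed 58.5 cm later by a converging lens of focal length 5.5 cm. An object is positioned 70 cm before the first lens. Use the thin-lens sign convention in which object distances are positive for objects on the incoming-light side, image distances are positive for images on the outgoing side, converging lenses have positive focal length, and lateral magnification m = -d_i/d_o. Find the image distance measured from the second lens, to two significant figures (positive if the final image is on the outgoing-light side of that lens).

Applying the thin-lens equation to the first lens, 1/23.5 = 1/70 + 1/d_i1, which gives d_i1 = 35.376 cm.
The intermediate image is 35.376 cm to the right of lens 1, so d_o2 = L - d_i1 = 58.5 - 35.376 = 23.124 cm.
Applying the thin-lens equation again with f_2 = 5.5 cm and d_o2 = 23.124 cm gives d_i2 = 7.216 cm.

7.2 cm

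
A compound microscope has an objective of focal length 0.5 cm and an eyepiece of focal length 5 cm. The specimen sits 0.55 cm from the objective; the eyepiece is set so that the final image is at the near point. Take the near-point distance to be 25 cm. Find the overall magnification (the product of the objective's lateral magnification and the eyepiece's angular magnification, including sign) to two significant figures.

Objective: 1/d_i = 1/f_obj - 1/d_o = 1/0.5 - 1/0.55 = 0.18182 cm^-1, so d_i = 5.500 cm.
m_obj = -d_i/d_o = -5.500/0.55 = -10.000.
Eyepiece angular magnification (image at near point): M_eye = 1 + D/f_e = 1 + 25/5 = 6.000.
Overall M = m_obj x M_eye = (-10.000)(6.000) = -60.00.

-60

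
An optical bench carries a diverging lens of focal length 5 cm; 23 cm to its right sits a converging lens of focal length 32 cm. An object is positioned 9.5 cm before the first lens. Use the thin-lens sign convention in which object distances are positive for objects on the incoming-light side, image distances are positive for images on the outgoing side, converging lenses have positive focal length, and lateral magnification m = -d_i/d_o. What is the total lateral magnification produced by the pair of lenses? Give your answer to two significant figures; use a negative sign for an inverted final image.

Applying the thin-lens equation to the first lens, 1/(-5) = 1/9.5 + 1/d_i1, which gives d_i1 = -3.276 cm.
Its lateral magnification is m_1 = -d_i1/d_o1 = -(-3.276)/9.5 = 0.3448.
The intermediate image is virtual, 3.276 cm to the left of lens 1, so d_o2 = L - d_i1 = 23 - (-3.276) = 26.276 cm.
Applying the thin-lens equation again with f_2 = 32 cm and d_o2 = 26.276 cm gives d_i2 = -146.892 cm.
m_2 = -(-146.892)/(26.276) = 5.5904.
Total m = m_1 x m_2 = (0.3448)(5.5904) = 1.9277.

1.9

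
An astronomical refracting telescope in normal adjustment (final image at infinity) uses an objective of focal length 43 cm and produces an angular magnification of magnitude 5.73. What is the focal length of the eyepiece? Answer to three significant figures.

7.50 cm

|M| = f_obj/f_eye, so f_eye = f_obj/|M| = 43/5.73 = 7.504 cm.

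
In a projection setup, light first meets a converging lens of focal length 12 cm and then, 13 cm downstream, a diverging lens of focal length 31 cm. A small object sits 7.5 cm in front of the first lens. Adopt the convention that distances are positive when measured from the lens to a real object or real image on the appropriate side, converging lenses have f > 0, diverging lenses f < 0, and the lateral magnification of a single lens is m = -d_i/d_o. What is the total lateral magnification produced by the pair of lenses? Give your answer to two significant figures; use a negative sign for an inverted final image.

First lens: d_i1 = 1/(1/12 - 1/7.5) = -20.000 cm.
m_1 = -(-20.000)/7.5 = 2.6667.
With d_i1 < 0 the first image is virtual and lies on the object side; the object distance for lens 2 is d_o2 = 13 - (-20.000) = 33.000 cm.
Second lens: d_i2 = 1/(1/(-31) - 1/(33.000)) = -15.984 cm.
m_2 = -(-15.984)/(33.000) = 0.4844.
The system's lateral magnification is m_1 m_2 = (2.6667)(0.4844) = 1.2917.

1.3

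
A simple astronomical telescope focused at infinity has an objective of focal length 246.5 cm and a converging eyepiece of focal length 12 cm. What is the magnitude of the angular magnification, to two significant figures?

21

|M| = f_obj/|f_eye| = 246.5/12 = 20.542.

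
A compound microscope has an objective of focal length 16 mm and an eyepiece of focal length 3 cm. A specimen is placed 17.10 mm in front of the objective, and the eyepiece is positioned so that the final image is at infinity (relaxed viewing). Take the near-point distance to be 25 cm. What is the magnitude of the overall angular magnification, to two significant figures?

Convert to cm: f_obj = 16 mm = 1.6 cm; d_o = 17.10 mm = 1.71 cm.
Objective: 1/d_i = 1/f_obj - 1/d_o = 1/1.6 - 1/1.71 = 0.04020 cm^-1, so d_i = 24.873 cm.
m_obj = -d_i/d_o = -24.873/1.71 = -14.545.
Eyepiece angular magnification (image at infinity): M_eye = D/f_e = 25/3 = 8.333.
Overall M = m_obj x M_eye = (-14.545)(8.333) = -121.21.
|M| = 121.21.

120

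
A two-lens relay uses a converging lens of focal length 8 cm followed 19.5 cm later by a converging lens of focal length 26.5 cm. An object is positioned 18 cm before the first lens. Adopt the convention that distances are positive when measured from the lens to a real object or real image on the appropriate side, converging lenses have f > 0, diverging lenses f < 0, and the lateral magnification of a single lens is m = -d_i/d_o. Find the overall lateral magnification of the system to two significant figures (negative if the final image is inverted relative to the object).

-0.99

Lens 1: 1/d_i1 = 1/f_1 - 1/d_o1 = 1/8 - 1/18 = 0.06944 cm^-1, so d_i1 = 14.400 cm.
m_1 = -(14.400)/18 = -0.8000.
That image sits 5.100 cm in front of the second lens, so d_o2 = 5.100 cm.
Lens 2: 1/d_i2 = 1/f_2 - 1/d_o2 = 1/26.5 - 1/(5.100) = -0.15834 cm^-1, so d_i2 = -6.315 cm.
m_2 = -(-6.315)/(5.100) = 1.2383.
Overall magnification: m = m_1 m_2 = -0.9907.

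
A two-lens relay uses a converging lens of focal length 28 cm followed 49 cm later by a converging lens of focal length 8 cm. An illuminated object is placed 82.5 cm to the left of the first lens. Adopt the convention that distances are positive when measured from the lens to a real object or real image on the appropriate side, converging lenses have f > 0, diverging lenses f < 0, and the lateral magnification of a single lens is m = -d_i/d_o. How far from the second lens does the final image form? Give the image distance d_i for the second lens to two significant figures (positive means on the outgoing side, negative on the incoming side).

-38 cm

First lens: d_i1 = 1/(1/28 - 1/82.5) = 42.385 cm.
Object distance for lens 2: d_o2 = 49 - 42.385 = 6.615 cm.
Second lens: d_i2 = 1/(1/8 - 1/(6.615)) = -38.199 cm.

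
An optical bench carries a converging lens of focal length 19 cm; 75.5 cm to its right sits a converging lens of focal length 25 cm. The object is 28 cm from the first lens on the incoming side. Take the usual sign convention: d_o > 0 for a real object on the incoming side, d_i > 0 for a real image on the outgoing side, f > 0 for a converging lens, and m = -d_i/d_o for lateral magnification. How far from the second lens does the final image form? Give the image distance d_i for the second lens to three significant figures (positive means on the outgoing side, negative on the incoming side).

-47.6 cm

Lens 1: 1/d_i1 = 1/f_1 - 1/d_o1 = 1/19 - 1/28 = 0.01692 cm^-1, so d_i1 = 59.111 cm.
Object distance for lens 2: d_o2 = 75.5 - 59.111 = 16.389 cm.
Lens 2: 1/d_i2 = 1/f_2 - 1/d_o2 = 1/25 - 1/(16.389) = -0.02102 cm^-1, so d_i2 = -47.581 cm.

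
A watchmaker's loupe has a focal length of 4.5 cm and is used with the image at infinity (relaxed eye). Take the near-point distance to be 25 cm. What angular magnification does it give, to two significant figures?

M = D/f = 25/4.5 = 5.556.

5.6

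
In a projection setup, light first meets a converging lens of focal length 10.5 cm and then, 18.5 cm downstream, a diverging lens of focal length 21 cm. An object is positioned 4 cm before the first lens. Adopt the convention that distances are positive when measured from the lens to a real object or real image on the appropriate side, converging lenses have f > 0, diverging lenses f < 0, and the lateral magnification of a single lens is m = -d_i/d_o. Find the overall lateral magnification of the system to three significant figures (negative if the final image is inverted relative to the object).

0.738

Lens 1: 1/d_i1 = 1/f_1 - 1/d_o1 = 1/10.5 - 1/4 = -0.15476 cm^-1, so d_i1 = -6.462 cm.
m_1 = -(-6.462)/4 = 1.6154.
The intermediate image is virtual, 6.462 cm to the left of lens 1, so d_o2 = L - d_i1 = 18.5 - (-6.462) = 24.962 cm.
Lens 2: 1/d_i2 = 1/f_2 - 1/d_o2 = 1/(-21) - 1/(24.962) = -0.08768 cm^-1, so d_i2 = -11.405 cm.
m_2 = -(-11.405)/(24.962) = 0.4569.
Overall magnification: m = m_1 m_2 = 0.7381.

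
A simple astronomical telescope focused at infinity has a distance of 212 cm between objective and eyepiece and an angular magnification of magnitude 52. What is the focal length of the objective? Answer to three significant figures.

In normal adjustment the tube length equals f_obj + f_eye and |M| = f_obj/f_eye.
So f_obj = 52 f_eye and 52 f_eye + f_eye = 212 cm, giving f_eye = 212/53 = 4.000 cm and f_obj = 208.000 cm.

208 cm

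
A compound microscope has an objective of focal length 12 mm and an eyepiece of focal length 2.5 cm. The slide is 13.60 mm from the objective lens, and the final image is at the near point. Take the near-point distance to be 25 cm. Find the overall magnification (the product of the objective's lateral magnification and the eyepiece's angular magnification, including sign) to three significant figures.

-82.5

Convert to cm: f_obj = 12 mm = 1.2 cm; d_o = 13.60 mm = 1.36 cm.
Objective: 1/d_i = 1/f_obj - 1/d_o = 1/1.2 - 1/1.36 = 0.09804 cm^-1, so d_i = 10.200 cm.
m_obj = -d_i/d_o = -10.200/1.36 = -7.500.
Eyepiece angular magnification (image at near point): M_eye = 1 + D/f_e = 1 + 25/2.5 = 11.000.
Overall M = m_obj x M_eye = (-7.500)(11.000) = -82.50.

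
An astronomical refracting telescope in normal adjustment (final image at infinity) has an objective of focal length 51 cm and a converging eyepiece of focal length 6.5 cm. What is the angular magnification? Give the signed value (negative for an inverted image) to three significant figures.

M = -f_obj/f_eye = -51/(6.5) = -7.846.

-7.85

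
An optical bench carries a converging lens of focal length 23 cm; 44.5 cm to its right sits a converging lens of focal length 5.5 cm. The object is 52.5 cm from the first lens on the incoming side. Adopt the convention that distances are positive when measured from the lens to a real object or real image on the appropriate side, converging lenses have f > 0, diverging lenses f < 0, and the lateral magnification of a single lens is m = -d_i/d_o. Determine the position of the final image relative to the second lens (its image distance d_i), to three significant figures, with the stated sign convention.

First lens: d_i1 = 1/(1/23 - 1/52.5) = 40.932 cm.
Object distance for lens 2: d_o2 = 44.5 - 40.932 = 3.568 cm.
Second lens: d_i2 = 1/(1/5.5 - 1/(3.568)) = -10.156 cm.

-10.2 cm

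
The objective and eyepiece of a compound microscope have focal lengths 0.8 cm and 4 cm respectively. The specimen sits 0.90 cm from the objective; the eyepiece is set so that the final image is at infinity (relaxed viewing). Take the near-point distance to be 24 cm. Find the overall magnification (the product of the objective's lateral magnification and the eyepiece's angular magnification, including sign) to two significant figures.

-48

Objective: 1/d_i = 1/f_obj - 1/d_o = 1/0.8 - 1/0.90 = 0.13889 cm^-1, so d_i = 7.200 cm.
m_obj = -d_i/d_o = -7.200/0.90 = -8.000.
Eyepiece angular magnification (image at infinity): M_eye = D/f_e = 24/4 = 6.000.
Overall M = m_obj x M_eye = (-8.000)(6.000) = -48.00.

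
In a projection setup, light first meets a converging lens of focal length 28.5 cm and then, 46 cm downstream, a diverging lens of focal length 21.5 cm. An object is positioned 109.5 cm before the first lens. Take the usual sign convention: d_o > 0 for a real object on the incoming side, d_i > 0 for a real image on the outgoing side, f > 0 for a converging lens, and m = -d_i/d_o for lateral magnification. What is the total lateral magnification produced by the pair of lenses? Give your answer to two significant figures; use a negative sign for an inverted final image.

Applying the thin-lens equation to the first lens, 1/28.5 = 1/109.5 + 1/d_i1, which gives d_i1 = 38.528 cm.
Its lateral magnification is m_1 = -d_i1/d_o1 = -(38.528)/109.5 = -0.3519.
That image sits 7.472 cm in front of the second lens, so d_o2 = 7.472 cm.
Applying the thin-lens equation again with f_2 = -21.5 cm and d_o2 = 7.472 cm gives d_i2 = -5.545 cm.
m_2 = -(-5.545)/(7.472) = 0.7421.
Overall magnification: m = m_1 m_2 = -0.2611.

-0.26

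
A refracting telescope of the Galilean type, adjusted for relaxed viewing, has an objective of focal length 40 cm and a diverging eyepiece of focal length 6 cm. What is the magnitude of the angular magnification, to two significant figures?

6.7

|M| = f_obj/|f_eye| = 40/6 = 6.667.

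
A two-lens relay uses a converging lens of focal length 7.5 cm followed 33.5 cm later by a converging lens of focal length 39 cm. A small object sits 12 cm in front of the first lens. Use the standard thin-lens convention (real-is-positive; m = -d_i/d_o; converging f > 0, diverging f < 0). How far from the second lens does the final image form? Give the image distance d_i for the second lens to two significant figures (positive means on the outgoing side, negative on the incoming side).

Applying the thin-lens equation to the first lens, 1/7.5 = 1/12 + 1/d_i1, which gives d_i1 = 20.000 cm.
Object distance for lens 2: d_o2 = 33.5 - 20.000 = 13.500 cm.
Applying the thin-lens equation again with f_2 = 39 cm and d_o2 = 13.500 cm gives d_i2 = -20.647 cm.

-21 cm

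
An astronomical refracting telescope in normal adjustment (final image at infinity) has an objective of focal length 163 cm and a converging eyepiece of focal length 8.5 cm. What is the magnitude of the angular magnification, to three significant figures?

19.2

|M| = f_obj/|f_eye| = 163/8.5 = 19.176.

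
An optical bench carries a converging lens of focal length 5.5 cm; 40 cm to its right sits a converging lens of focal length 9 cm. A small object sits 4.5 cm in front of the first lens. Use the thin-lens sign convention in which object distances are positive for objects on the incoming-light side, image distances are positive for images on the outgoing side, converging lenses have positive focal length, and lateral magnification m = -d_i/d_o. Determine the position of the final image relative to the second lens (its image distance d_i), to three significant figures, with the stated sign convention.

First lens: d_i1 = 1/(1/5.5 - 1/4.5) = -24.750 cm.
With d_i1 < 0 the first image is virtual and lies on the object side; the object distance for lens 2 is d_o2 = 40 - (-24.750) = 64.750 cm.
Second lens: d_i2 = 1/(1/9 - 1/(64.750)) = 10.453 cm.

10.5 cm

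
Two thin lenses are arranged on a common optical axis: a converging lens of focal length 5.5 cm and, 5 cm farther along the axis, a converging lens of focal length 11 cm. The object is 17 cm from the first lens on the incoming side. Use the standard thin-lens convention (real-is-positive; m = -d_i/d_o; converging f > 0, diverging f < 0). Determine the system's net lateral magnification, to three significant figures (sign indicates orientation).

-0.372

Applying the thin-lens equation to the first lens, 1/5.5 = 1/17 + 1/d_i1, which gives d_i1 = 8.130 cm.
Its lateral magnification is m_1 = -d_i1/d_o1 = -(8.130)/17 = -0.4783.
This image would form 8.130 cm past lens 1, i.e. 3.130 cm beyond lens 2, so it is a virtual object for lens 2: d_o2 = 5 - 8.130 = -3.130 cm.
Applying the thin-lens equation again with f_2 = 11 cm and d_o2 = -3.130 cm gives d_i2 = 2.437 cm.
m_2 = -(2.437)/(-3.130) = 0.7785.
Total m = m_1 x m_2 = (-0.4783)(0.7785) = -0.3723.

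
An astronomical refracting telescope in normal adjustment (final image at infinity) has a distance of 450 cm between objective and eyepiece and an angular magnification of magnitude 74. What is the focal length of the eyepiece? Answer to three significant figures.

6.00 cm

In normal adjustment the tube length equals f_obj + f_eye and |M| = f_obj/f_eye.
So f_obj = 74 f_eye and 74 f_eye + f_eye = 450 cm, giving f_eye = 450/75 = 6.000 cm and f_obj = 444.000 cm.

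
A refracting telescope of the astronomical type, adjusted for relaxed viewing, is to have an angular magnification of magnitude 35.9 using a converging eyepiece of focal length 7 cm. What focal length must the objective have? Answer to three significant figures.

251 cm

|M| = f_obj/|f_eye|, so f_obj = |M| x |f_eye| = 35.9 x 7 = 251.300 cm.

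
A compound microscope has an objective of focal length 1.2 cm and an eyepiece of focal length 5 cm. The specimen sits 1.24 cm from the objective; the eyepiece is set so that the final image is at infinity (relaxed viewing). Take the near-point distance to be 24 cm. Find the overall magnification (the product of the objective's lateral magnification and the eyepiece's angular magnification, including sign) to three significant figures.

-144

Objective: 1/d_i = 1/f_obj - 1/d_o = 1/1.2 - 1/1.24 = 0.02688 cm^-1, so d_i = 37.200 cm.
m_obj = -d_i/d_o = -37.200/1.24 = -30.000.
Eyepiece angular magnification (image at infinity): M_eye = D/f_e = 24/5 = 4.800.
Overall M = m_obj x M_eye = (-30.000)(4.800) = -144.00.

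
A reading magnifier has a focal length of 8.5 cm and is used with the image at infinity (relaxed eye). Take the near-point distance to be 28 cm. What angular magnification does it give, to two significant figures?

M = D/f = 28/8.5 = 3.294.

3.3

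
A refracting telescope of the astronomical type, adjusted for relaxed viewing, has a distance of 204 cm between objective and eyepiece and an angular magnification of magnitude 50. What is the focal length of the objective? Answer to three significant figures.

200 cm

In normal adjustment the tube length equals f_obj + f_eye and |M| = f_obj/f_eye.
So f_obj = 50 f_eye and 50 f_eye + f_eye = 204 cm, giving f_eye = 204/51 = 4.000 cm and f_obj = 200.000 cm.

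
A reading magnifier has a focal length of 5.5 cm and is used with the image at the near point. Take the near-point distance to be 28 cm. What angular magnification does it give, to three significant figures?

6.09

M = 1 + D/f = 1 + 28/5.5 = 6.091.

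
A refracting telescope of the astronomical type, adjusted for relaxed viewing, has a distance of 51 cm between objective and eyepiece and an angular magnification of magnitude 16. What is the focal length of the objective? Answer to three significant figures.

48.0 cm

In normal adjustment the tube length equals f_obj + f_eye and |M| = f_obj/f_eye.
So f_obj = 16 f_eye and 16 f_eye + f_eye = 51 cm, giving f_eye = 51/17 = 3.000 cm and f_obj = 48.000 cm.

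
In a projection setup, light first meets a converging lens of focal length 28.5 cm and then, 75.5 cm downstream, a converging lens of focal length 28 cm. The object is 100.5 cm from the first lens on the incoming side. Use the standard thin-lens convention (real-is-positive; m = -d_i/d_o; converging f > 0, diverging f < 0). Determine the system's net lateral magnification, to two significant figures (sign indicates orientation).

Lens 1: 1/d_i1 = 1/f_1 - 1/d_o1 = 1/28.5 - 1/100.5 = 0.02514 cm^-1, so d_i1 = 39.781 cm.
m_1 = -(39.781)/100.5 = -0.3958.
That image sits 35.719 cm in front of the second lens, so d_o2 = 35.719 cm.
Lens 2: 1/d_i2 = 1/f_2 - 1/d_o2 = 1/28 - 1/(35.719) = 0.00772 cm^-1, so d_i2 = 129.571 cm.
m_2 = -(129.571)/(35.719) = -3.6275.
The system's lateral magnification is m_1 m_2 = (-0.3958)(-3.6275) = 1.4359.

1.4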